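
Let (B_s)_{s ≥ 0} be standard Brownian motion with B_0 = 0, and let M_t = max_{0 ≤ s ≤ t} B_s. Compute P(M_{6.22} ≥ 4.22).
P(M_{6.22} ≥ 4.22) = 2·P(B_{6.22} ≥ 4.22) = 2(1 − Φ(4.22/√6.22)) ≈ 0.0906

By the reflection principle for Brownian motion, P(M_t ≥ a) = 2 · P(B_t ≥ a) for a ≥ 0. Since B_t ~ N(0, t), P(B_t ≥ 4.22) = 1 − Φ(4.22/√t) = 1 − Φ(4.22/√6.22) = 1 − Φ(1.6921). So
  P(M_{6.22} ≥ 4.22) = 2(1 − Φ(1.6921)) ≈ 0.0906.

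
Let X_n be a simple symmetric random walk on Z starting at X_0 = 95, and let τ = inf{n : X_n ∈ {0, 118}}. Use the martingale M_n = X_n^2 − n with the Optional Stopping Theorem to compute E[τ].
E[τ] = 2185

M_n = X_n^2 − n is a martingale (since E[X_{n+1}^2 | F_n] = X_n^2 + 1). By OST (τ has finite mean in a bounded region), E[M_τ] = E[M_0] = X_0^2 − 0 = 95^2 = 9025. Also E[M_τ] = E[X_τ^2] − E[τ]. The walk exits at 0 or 118, with P(hit 118 first) = 95/118, so E[X_τ^2] = 118^2 · 95/118 + 0 = 11210. Thus E[τ] = E[X_τ^2] − E[M_τ] = 11210 − 9025 = 2185 = 95(118 − 95) = 2185.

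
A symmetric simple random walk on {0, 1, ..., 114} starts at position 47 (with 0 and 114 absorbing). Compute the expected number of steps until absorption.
E[τ | X_0 = 47] = 3149

Let v_k = E[τ | X_0 = k]. Boundary: v_0 = v_114 = 0. Recurrence: v_k = 1 + (v_{k-1} + v_{k+1})/2 for 1 ≤ k ≤ 113. The particular solution to v_k − (v_{k-1} + v_{k+1})/2 = 1 is v_k = −k^2. Adding homogeneous solution A + B k and matching boundaries gives v_k = k (114 − k). Substituting k = 47: v_47 = 47 · 67 = 3149.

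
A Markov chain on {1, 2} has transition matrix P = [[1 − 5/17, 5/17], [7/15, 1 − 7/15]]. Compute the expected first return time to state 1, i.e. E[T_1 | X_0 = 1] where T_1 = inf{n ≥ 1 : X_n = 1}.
E[T_1 | X_0 = 1] = 1/π_1 = 194/119

For an irreducible recurrent Markov chain with stationary distribution π, E[T_i | X_0 = i] = 1/π_i (Kac's formula). Here π_1 = (7/15)/(5/17 + 7/15) = (7/15)/(194/255) = 119/194, so E[T_1 | X_0 = 1] = 1/π_1 = (5/17 + 7/15)/(7/15) = (194/255)/(7/15) = 194/119.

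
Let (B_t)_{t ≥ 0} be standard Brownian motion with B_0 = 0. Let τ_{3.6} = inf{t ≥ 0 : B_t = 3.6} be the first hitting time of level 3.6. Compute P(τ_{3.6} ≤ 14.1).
P(τ_{3.6} ≤ 14.1) = 2(1 − Φ(3.6/√14.1)) = 2(1 − Φ(0.9587)) ≈ 0.3377

By the reflection principle for standard BM, P(τ_b ≤ t) = 2 · P(B_t ≥ b). Since B_t ~ N(0, t), P(B_t ≥ 3.6) = 1 − Φ(3.6/√t) = 1 − Φ(3.6/√14.1) = 1 − Φ(0.9587) ≈ 0.16885. Doubling: P(τ_{3.6} ≤ 14.1) ≈ 2 · 0.16885 = 0.33770 ≈ 0.3377.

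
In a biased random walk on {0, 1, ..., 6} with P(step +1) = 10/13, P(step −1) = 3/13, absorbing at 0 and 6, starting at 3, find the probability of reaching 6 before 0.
P(hit 6 before 0) = (1 − (3/10)^3) / (1 − (3/10)^6) = 1000/1027

Let u_k denote P(reach 6 before 0 | start at k). Boundary: u_0 = 0, u_6 = 1. Recurrence: u_k = 10/13·u_{k+1} + 3/13·u_{k-1} for 1 ≤ k ≤ 5. Try u_k = A + B·r^k with r = q/p = (3/13)/(10/13) = 3/10. Substitution satisfies the recurrence; boundary conditions give:
  u_k = (1 − r^k) / (1 − r^N) = (1 − (3/10)^3) / (1 − (3/10)^6) = 1000/1027.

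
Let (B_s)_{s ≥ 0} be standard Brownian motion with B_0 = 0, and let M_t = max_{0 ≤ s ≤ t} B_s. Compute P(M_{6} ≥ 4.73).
P(M_{6} ≥ 4.73) = 2·P(B_{6} ≥ 4.73) = 2(1 − Φ(4.73/√6)) ≈ 0.0535

By the reflection principle for Brownian motion, P(M_t ≥ a) = 2 · P(B_t ≥ a) for a ≥ 0. Since B_t ~ N(0, t), P(B_t ≥ 4.73) = 1 − Φ(4.73/√t) = 1 − Φ(4.73/√6) = 1 − Φ(1.9310). So
  P(M_{6} ≥ 4.73) = 2(1 − Φ(1.9310)) ≈ 0.0535.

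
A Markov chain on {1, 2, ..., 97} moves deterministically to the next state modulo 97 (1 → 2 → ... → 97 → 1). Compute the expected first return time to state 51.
E[T_51 | X_0 = 51] = 97

The chain cycles deterministically, so starting at state 51 it returns in exactly 97 steps. Equivalently, the stationary distribution is uniform π_j = 1/97 for every state j, so by Kac's formula E[T_51] = 1/π_51 = 97.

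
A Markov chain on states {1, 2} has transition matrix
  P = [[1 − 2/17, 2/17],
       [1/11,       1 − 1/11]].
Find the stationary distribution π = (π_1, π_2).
π_1 = 17/39, π_2 = 22/39

Solve πP = π with π_1 + π_2 = 1. From πP = π: π_1 · (1 − 2/17) + π_2 · 1/11 = π_1 ⇒ π_2 · 1/11 = π_1 · 2/17 ⇒ π_2/π_1 = (2/17)/(1/11) = 22/17. Together with π_1 + π_2 = 1:
  π_1 = (1/11)/(2/17 + 1/11) = (1/11)/(39/187) = 17/39,
  π_2 = (2/17)/(2/17 + 1/11) = (2/17)/(39/187) = 22/39.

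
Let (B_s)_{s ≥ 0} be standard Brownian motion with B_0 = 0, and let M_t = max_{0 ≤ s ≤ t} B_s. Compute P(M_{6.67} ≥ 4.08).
P(M_{6.67} ≥ 4.08) = 2·P(B_{6.67} ≥ 4.08) = 2(1 − Φ(4.08/√6.67)) ≈ 0.1142

By the reflection principle for Brownian motion, P(M_t ≥ a) = 2 · P(B_t ≥ a) for a ≥ 0. Since B_t ~ N(0, t), P(B_t ≥ 4.08) = 1 − Φ(4.08/√t) = 1 − Φ(4.08/√6.67) = 1 − Φ(1.5798). So
  P(M_{6.67} ≥ 4.08) = 2(1 − Φ(1.5798)) ≈ 0.1142.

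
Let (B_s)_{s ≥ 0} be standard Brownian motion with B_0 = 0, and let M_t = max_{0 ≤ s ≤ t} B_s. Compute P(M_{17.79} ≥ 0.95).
P(M_{17.79} ≥ 0.95) = 2·P(B_{17.79} ≥ 0.95) = 2(1 − Φ(0.95/√17.79)) ≈ 0.8218

By the reflection principle for Brownian motion, P(M_t ≥ a) = 2 · P(B_t ≥ a) for a ≥ 0. Since B_t ~ N(0, t), P(B_t ≥ 0.95) = 1 − Φ(0.95/√t) = 1 − Φ(0.95/√17.79) = 1 − Φ(0.2252). So
  P(M_{17.79} ≥ 0.95) = 2(1 − Φ(0.2252)) ≈ 0.8218.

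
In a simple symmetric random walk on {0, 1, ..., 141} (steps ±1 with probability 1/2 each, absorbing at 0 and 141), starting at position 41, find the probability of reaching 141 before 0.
P(hit 141 before 0) = 41/141

Let u_k = P(hit 141 before 0 | start at k). Then u_0 = 0, u_141 = 1, and u_k = u_{k-1}/2 + u_{k+1}/2 for 1 ≤ k ≤ 140. This harmonic recurrence is solved by u_k = k/141, giving u_41 = 41/141.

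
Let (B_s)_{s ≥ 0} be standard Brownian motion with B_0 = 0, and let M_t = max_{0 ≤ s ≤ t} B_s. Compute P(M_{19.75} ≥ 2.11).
P(M_{19.75} ≥ 2.11) = 2·P(B_{19.75} ≥ 2.11) = 2(1 − Φ(2.11/√19.75)) ≈ 0.6349

By the reflection principle for Brownian motion, P(M_t ≥ a) = 2 · P(B_t ≥ a) for a ≥ 0. Since B_t ~ N(0, t), P(B_t ≥ 2.11) = 1 − Φ(2.11/√t) = 1 − Φ(2.11/√19.75) = 1 − Φ(0.4748). So
  P(M_{19.75} ≥ 2.11) = 2(1 − Φ(0.4748)) ≈ 0.6349.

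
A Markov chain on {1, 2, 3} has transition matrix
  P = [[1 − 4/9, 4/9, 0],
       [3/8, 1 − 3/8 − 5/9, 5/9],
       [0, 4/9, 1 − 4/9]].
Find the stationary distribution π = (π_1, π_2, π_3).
π = (3/11, 32/99, 40/99)

This is a birth-death chain on three states, which satisfies detailed balance: π_1 · P_{12} = π_2 · P_{21} and π_2 · P_{23} = π_3 · P_{32}.
From π_1 · 4/9 = π_2 · 3/8: π_2/π_1 = (4/9)/(3/8) = 32/27.
From π_2 · 5/9 = π_3 · 4/9: π_3/π_2 = (5/9)/(4/9) = 5/4.
Take π_1 proportional to 1; then unnormalized π = (1, 32/27, 40/27). Normalize by dividing by the sum 11/3:
  π = (3/11, 32/99, 40/99).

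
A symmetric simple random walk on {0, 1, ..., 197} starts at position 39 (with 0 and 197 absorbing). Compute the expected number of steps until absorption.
E[τ | X_0 = 39] = 6162

Let v_k = E[τ | X_0 = k]. Boundary: v_0 = v_197 = 0. Recurrence: v_k = 1 + (v_{k-1} + v_{k+1})/2 for 1 ≤ k ≤ 196. The particular solution to v_k − (v_{k-1} + v_{k+1})/2 = 1 is v_k = −k^2. Adding homogeneous solution A + B k and matching boundaries gives v_k = k (197 − k). Substituting k = 39: v_39 = 39 · 158 = 6162.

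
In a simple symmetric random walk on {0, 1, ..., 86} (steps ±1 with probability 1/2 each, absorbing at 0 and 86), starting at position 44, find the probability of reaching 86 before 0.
P(hit 86 before 0) = 44/86 = 22/43

Let u_k = P(hit 86 before 0 | start at k). Then u_0 = 0, u_86 = 1, and u_k = u_{k-1}/2 + u_{k+1}/2 for 1 ≤ k ≤ 85. This harmonic recurrence is solved by u_k = k/86, giving u_44 = 44/86 = 22/43.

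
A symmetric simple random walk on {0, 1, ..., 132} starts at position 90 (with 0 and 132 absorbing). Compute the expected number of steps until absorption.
E[τ | X_0 = 90] = 3780

Let v_k = E[τ | X_0 = k]. Boundary: v_0 = v_132 = 0. Recurrence: v_k = 1 + (v_{k-1} + v_{k+1})/2 for 1 ≤ k ≤ 131. The particular solution to v_k − (v_{k-1} + v_{k+1})/2 = 1 is v_k = −k^2. Adding homogeneous solution A + B k and matching boundaries gives v_k = k (132 − k). Substituting k = 90: v_90 = 90 · 42 = 3780.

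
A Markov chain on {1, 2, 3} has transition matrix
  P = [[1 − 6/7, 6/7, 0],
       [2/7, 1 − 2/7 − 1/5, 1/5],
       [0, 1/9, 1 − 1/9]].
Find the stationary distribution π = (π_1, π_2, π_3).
π = (5/47, 15/47, 27/47)

This is a birth-death chain on three states, which satisfies detailed balance: π_1 · P_{12} = π_2 · P_{21} and π_2 · P_{23} = π_3 · P_{32}.
From π_1 · 6/7 = π_2 · 2/7: π_2/π_1 = (6/7)/(2/7) = 3.
From π_2 · 1/5 = π_3 · 1/9: π_3/π_2 = (1/5)/(1/9) = 9/5.
Take π_1 proportional to 1; then unnormalized π = (1, 3, 27/5). Normalize by dividing by the sum 47/5:
  π = (5/47, 15/47, 27/47).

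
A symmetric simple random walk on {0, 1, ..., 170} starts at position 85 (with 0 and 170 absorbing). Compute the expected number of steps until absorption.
E[τ | X_0 = 85] = 7225

Let v_k = E[τ | X_0 = k]. Boundary: v_0 = v_170 = 0. Recurrence: v_k = 1 + (v_{k-1} + v_{k+1})/2 for 1 ≤ k ≤ 169. The particular solution to v_k − (v_{k-1} + v_{k+1})/2 = 1 is v_k = −k^2. Adding homogeneous solution A + B k and matching boundaries gives v_k = k (170 − k). Substituting k = 85: v_85 = 85 · 85 = 7225.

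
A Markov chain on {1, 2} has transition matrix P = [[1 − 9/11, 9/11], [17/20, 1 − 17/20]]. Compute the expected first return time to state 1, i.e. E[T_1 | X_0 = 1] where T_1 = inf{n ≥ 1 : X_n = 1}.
E[T_1 | X_0 = 1] = 1/π_1 = 367/187

For an irreducible recurrent Markov chain with stationary distribution π, E[T_i | X_0 = i] = 1/π_i (Kac's formula). Here π_1 = (17/20)/(9/11 + 17/20) = (17/20)/(367/220) = 187/367, so E[T_1 | X_0 = 1] = 1/π_1 = (9/11 + 17/20)/(17/20) = (367/220)/(17/20) = 367/187.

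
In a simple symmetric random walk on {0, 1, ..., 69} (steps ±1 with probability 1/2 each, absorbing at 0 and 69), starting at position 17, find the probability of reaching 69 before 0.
P(hit 69 before 0) = 17/69

Let u_k = P(hit 69 before 0 | start at k). Then u_0 = 0, u_69 = 1, and u_k = u_{k-1}/2 + u_{k+1}/2 for 1 ≤ k ≤ 68. This harmonic recurrence is solved by u_k = k/69, giving u_17 = 17/69.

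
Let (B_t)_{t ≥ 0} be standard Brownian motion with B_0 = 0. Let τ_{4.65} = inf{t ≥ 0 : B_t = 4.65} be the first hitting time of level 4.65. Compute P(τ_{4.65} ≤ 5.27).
P(τ_{4.65} ≤ 5.27) = 2(1 − Φ(4.65/√5.27)) = 2(1 − Φ(2.0256)) ≈ 0.0428

By the reflection principle for standard BM, P(τ_b ≤ t) = 2 · P(B_t ≥ b). Since B_t ~ N(0, t), P(B_t ≥ 4.65) = 1 − Φ(4.65/√t) = 1 − Φ(4.65/√5.27) = 1 − Φ(2.0256) ≈ 0.02140. Doubling: P(τ_{4.65} ≤ 5.27) ≈ 2 · 0.02140 = 0.04280 ≈ 0.0428.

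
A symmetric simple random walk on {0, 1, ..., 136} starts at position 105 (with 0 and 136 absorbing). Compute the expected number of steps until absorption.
E[τ | X_0 = 105] = 3255

Let v_k = E[τ | X_0 = k]. Boundary: v_0 = v_136 = 0. Recurrence: v_k = 1 + (v_{k-1} + v_{k+1})/2 for 1 ≤ k ≤ 135. The particular solution to v_k − (v_{k-1} + v_{k+1})/2 = 1 is v_k = −k^2. Adding homogeneous solution A + B k and matching boundaries gives v_k = k (136 − k). Substituting k = 105: v_105 = 105 · 31 = 3255.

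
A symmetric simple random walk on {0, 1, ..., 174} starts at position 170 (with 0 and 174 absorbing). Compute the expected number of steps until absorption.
E[τ | X_0 = 170] = 680

Let v_k = E[τ | X_0 = k]. Boundary: v_0 = v_174 = 0. Recurrence: v_k = 1 + (v_{k-1} + v_{k+1})/2 for 1 ≤ k ≤ 173. The particular solution to v_k − (v_{k-1} + v_{k+1})/2 = 1 is v_k = −k^2. Adding homogeneous solution A + B k and matching boundaries gives v_k = k (174 − k). Substituting k = 170: v_170 = 170 · 4 = 680.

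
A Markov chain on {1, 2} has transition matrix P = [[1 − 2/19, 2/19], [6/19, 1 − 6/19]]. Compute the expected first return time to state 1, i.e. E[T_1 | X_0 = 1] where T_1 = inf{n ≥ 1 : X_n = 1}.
E[T_1 | X_0 = 1] = 1/π_1 = 4/3

For an irreducible recurrent Markov chain with stationary distribution π, E[T_i | X_0 = i] = 1/π_i (Kac's formula). Here π_1 = (6/19)/(2/19 + 6/19) = (6/19)/(8/19) = 3/4, so E[T_1 | X_0 = 1] = 1/π_1 = (2/19 + 6/19)/(6/19) = (8/19)/(6/19) = 4/3.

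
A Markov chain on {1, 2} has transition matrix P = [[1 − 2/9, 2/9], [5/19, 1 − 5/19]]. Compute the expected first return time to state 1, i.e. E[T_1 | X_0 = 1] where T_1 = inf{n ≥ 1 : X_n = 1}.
E[T_1 | X_0 = 1] = 1/π_1 = 83/45

For an irreducible recurrent Markov chain with stationary distribution π, E[T_i | X_0 = i] = 1/π_i (Kac's formula). Here π_1 = (5/19)/(2/9 + 5/19) = (5/19)/(83/171) = 45/83, so E[T_1 | X_0 = 1] = 1/π_1 = (2/9 + 5/19)/(5/19) = (83/171)/(5/19) = 83/45.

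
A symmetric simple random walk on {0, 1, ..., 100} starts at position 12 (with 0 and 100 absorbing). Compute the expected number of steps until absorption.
E[τ | X_0 = 12] = 1056

Let v_k = E[τ | X_0 = k]. Boundary: v_0 = v_100 = 0. Recurrence: v_k = 1 + (v_{k-1} + v_{k+1})/2 for 1 ≤ k ≤ 99. The particular solution to v_k − (v_{k-1} + v_{k+1})/2 = 1 is v_k = −k^2. Adding homogeneous solution A + B k and matching boundaries gives v_k = k (100 − k). Substituting k = 12: v_12 = 12 · 88 = 1056.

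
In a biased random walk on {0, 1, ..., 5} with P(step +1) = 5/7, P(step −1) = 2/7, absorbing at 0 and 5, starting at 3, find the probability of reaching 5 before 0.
P(hit 5 before 0) = (1 − (2/5)^3) / (1 − (2/5)^5) = 975/1031

Let u_k denote P(reach 5 before 0 | start at k). Boundary: u_0 = 0, u_5 = 1. Recurrence: u_k = 5/7·u_{k+1} + 2/7·u_{k-1} for 1 ≤ k ≤ 4. Try u_k = A + B·r^k with r = q/p = (2/7)/(5/7) = 2/5. Substitution satisfies the recurrence; boundary conditions give:
  u_k = (1 − r^k) / (1 − r^N) = (1 − (2/5)^3) / (1 − (2/5)^5) = 975/1031.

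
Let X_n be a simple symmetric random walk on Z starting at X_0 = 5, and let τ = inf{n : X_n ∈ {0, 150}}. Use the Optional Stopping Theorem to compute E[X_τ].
E[X_τ] = 5

X_n is a martingale and τ is a bounded-mean stopping time (indeed τ is finite a.s. with bounded expectation since the walk is in a bounded region). By the OST, E[X_τ] = E[X_0] = 5. Equivalently: E[X_τ] = 150 · P(hit 150 first) + 0 · P(hit 0 first) = 150 · (5/150) = 5.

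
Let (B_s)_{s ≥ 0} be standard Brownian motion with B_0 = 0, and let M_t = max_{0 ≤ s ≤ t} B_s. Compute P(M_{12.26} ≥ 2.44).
P(M_{12.26} ≥ 2.44) = 2·P(B_{12.26} ≥ 2.44) = 2(1 − Φ(2.44/√12.26)) ≈ 0.4859

By the reflection principle for Brownian motion, P(M_t ≥ a) = 2 · P(B_t ≥ a) for a ≥ 0. Since B_t ~ N(0, t), P(B_t ≥ 2.44) = 1 − Φ(2.44/√t) = 1 − Φ(2.44/√12.26) = 1 − Φ(0.6969). So
  P(M_{12.26} ≥ 2.44) = 2(1 − Φ(0.6969)) ≈ 0.4859.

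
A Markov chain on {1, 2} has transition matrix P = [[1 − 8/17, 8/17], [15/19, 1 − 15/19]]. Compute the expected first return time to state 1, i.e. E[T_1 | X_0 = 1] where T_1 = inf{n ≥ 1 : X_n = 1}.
E[T_1 | X_0 = 1] = 1/π_1 = 407/255

For an irreducible recurrent Markov chain with stationary distribution π, E[T_i | X_0 = i] = 1/π_i (Kac's formula). Here π_1 = (15/19)/(8/17 + 15/19) = (15/19)/(407/323) = 255/407, so E[T_1 | X_0 = 1] = 1/π_1 = (8/17 + 15/19)/(15/19) = (407/323)/(15/19) = 407/255.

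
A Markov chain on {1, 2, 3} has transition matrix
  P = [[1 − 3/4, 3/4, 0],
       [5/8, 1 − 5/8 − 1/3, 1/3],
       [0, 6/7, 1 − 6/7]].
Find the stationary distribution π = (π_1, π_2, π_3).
π = (3/8, 9/20, 7/40)

This is a birth-death chain on three states, which satisfies detailed balance: π_1 · P_{12} = π_2 · P_{21} and π_2 · P_{23} = π_3 · P_{32}.
From π_1 · 3/4 = π_2 · 5/8: π_2/π_1 = (3/4)/(5/8) = 6/5.
From π_2 · 1/3 = π_3 · 6/7: π_3/π_2 = (1/3)/(6/7) = 7/18.
Take π_1 proportional to 1; then unnormalized π = (1, 6/5, 7/15). Normalize by dividing by the sum 8/3:
  π = (3/8, 9/20, 7/40).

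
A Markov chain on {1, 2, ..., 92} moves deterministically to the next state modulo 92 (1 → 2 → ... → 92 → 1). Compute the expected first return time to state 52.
E[T_52 | X_0 = 52] = 92

The chain cycles deterministically, so starting at state 52 it returns in exactly 92 steps. Equivalently, the stationary distribution is uniform π_j = 1/92 for every state j, so by Kac's formula E[T_52] = 1/π_52 = 92.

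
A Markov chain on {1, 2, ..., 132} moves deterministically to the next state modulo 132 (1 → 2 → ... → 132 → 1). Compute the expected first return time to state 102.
E[T_102 | X_0 = 102] = 132

The chain cycles deterministically, so starting at state 102 it returns in exactly 132 steps. Equivalently, the stationary distribution is uniform π_j = 1/132 for every state j, so by Kac's formula E[T_102] = 1/π_102 = 132.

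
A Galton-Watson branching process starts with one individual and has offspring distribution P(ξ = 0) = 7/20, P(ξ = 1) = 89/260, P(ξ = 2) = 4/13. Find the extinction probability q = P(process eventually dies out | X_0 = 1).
q = 1

Mean offspring μ = 0·7/20 + 1·89/260 + 2·4/13 = 249/260 ≤ 1. For μ ≤ 1 with offspring not concentrated at 1, the Galton-Watson process goes extinct almost surely, so q = 1.
(Algebraic check: The pgf is f(s) = 7/20 + 89/260·s + 4/13·s². The extinction probability q is the smallest fixed point of f in [0, 1]. Setting s = f(s):
  4/13·s² + (89/260 − 1)·s + 7/20 = 0
  4/13·s² − (7/20 + 4/13)·s + 7/20 = 0
which factors as (s − 1)·(4/13·s − 7/20) = 0, giving roots s = 1 and s = (7/20)/(4/13) = 91/80. Since 91/80 ≥ 1, the smallest root in [0, 1] is s = 1.)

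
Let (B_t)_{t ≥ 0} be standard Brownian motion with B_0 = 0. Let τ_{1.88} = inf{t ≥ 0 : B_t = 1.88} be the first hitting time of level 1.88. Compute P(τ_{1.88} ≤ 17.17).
P(τ_{1.88} ≤ 17.17) = 2(1 − Φ(1.88/√17.17)) = 2(1 − Φ(0.4537)) ≈ 0.6500

By the reflection principle for standard BM, P(τ_b ≤ t) = 2 · P(B_t ≥ b). Since B_t ~ N(0, t), P(B_t ≥ 1.88) = 1 − Φ(1.88/√t) = 1 − Φ(1.88/√17.17) = 1 − Φ(0.4537) ≈ 0.32502. Doubling: P(τ_{1.88} ≤ 17.17) ≈ 2 · 0.32502 = 0.65004 ≈ 0.6500.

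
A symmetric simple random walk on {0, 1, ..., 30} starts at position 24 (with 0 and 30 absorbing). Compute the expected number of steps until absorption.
E[τ | X_0 = 24] = 144

Let v_k = E[τ | X_0 = k]. Boundary: v_0 = v_30 = 0. Recurrence: v_k = 1 + (v_{k-1} + v_{k+1})/2 for 1 ≤ k ≤ 29. The particular solution to v_k − (v_{k-1} + v_{k+1})/2 = 1 is v_k = −k^2. Adding homogeneous solution A + B k and matching boundaries gives v_k = k (30 − k). Substituting k = 24: v_24 = 24 · 6 = 144.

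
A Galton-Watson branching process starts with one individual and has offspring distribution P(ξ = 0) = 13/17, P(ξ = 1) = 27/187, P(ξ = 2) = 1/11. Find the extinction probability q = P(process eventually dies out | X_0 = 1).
q = 1

Mean offspring μ = 0·13/17 + 1·27/187 + 2·1/11 = 61/187 ≤ 1. For μ ≤ 1 with offspring not concentrated at 1, the Galton-Watson process goes extinct almost surely, so q = 1.
(Algebraic check: The pgf is f(s) = 13/17 + 27/187·s + 1/11·s². The extinction probability q is the smallest fixed point of f in [0, 1]. Setting s = f(s):
  1/11·s² + (27/187 − 1)·s + 13/17 = 0
  1/11·s² − (13/17 + 1/11)·s + 13/17 = 0
which factors as (s − 1)·(1/11·s − 13/17) = 0, giving roots s = 1 and s = (13/17)/(1/11) = 143/17. Since 143/17 ≥ 1, the smallest root in [0, 1] is s = 1.)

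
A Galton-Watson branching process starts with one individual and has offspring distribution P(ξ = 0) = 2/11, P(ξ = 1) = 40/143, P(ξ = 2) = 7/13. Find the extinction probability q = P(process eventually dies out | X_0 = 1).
q = 26/77

The pgf is f(s) = 2/11 + 40/143·s + 7/13·s². The extinction probability q is the smallest fixed point of f in [0, 1]. Setting s = f(s):
  7/13·s² + (40/143 − 1)·s + 2/11 = 0
  7/13·s² − (2/11 + 7/13)·s + 2/11 = 0
which factors as (s − 1)·(7/13·s − 2/11) = 0, giving roots s = 1 and s = (2/11)/(7/13) = 26/77.
Mean offspring μ = 40/143 + 2·7/13 = 194/143 > 1 (supercritical), so q < 1. The extinction probability is the smaller root: q = (2/11)/(7/13) = 26/77.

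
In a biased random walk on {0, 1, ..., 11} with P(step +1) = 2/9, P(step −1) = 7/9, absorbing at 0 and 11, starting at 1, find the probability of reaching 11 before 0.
P(hit 11 before 0) = (1 − (7/2)^1) / (1 − (7/2)^11) = 1024/395464939

Let u_k denote P(reach 11 before 0 | start at k). Boundary: u_0 = 0, u_11 = 1. Recurrence: u_k = 2/9·u_{k+1} + 7/9·u_{k-1} for 1 ≤ k ≤ 10. Try u_k = A + B·r^k with r = q/p = (7/9)/(2/9) = 7/2. Substitution satisfies the recurrence; boundary conditions give:
  u_k = (1 − r^k) / (1 − r^N) = (1 − (7/2)^1) / (1 − (7/2)^11) = 1024/395464939.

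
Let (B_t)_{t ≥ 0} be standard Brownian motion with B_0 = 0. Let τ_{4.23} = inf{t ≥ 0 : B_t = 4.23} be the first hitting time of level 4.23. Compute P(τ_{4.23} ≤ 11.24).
P(τ_{4.23} ≤ 11.24) = 2(1 − Φ(4.23/√11.24)) = 2(1 − Φ(1.2617)) ≈ 0.2071

By the reflection principle for standard BM, P(τ_b ≤ t) = 2 · P(B_t ≥ b). Since B_t ~ N(0, t), P(B_t ≥ 4.23) = 1 − Φ(4.23/√t) = 1 − Φ(4.23/√11.24) = 1 − Φ(1.2617) ≈ 0.10353. Doubling: P(τ_{4.23} ≤ 11.24) ≈ 2 · 0.10353 = 0.20706 ≈ 0.2071.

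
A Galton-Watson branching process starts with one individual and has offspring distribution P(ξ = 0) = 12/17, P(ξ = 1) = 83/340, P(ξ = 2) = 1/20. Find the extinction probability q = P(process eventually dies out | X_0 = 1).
q = 1

Mean offspring μ = 0·12/17 + 1·83/340 + 2·1/20 = 117/340 ≤ 1. For μ ≤ 1 with offspring not concentrated at 1, the Galton-Watson process goes extinct almost surely, so q = 1.
(Algebraic check: The pgf is f(s) = 12/17 + 83/340·s + 1/20·s². The extinction probability q is the smallest fixed point of f in [0, 1]. Setting s = f(s):
  1/20·s² + (83/340 − 1)·s + 12/17 = 0
  1/20·s² − (12/17 + 1/20)·s + 12/17 = 0
which factors as (s − 1)·(1/20·s − 12/17) = 0, giving roots s = 1 and s = (12/17)/(1/20) = 240/17. Since 240/17 ≥ 1, the smallest root in [0, 1] is s = 1.)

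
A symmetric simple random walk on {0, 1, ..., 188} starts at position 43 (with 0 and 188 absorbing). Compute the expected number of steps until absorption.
E[τ | X_0 = 43] = 6235

Let v_k = E[τ | X_0 = k]. Boundary: v_0 = v_188 = 0. Recurrence: v_k = 1 + (v_{k-1} + v_{k+1})/2 for 1 ≤ k ≤ 187. The particular solution to v_k − (v_{k-1} + v_{k+1})/2 = 1 is v_k = −k^2. Adding homogeneous solution A + B k and matching boundaries gives v_k = k (188 − k). Substituting k = 43: v_43 = 43 · 145 = 6235.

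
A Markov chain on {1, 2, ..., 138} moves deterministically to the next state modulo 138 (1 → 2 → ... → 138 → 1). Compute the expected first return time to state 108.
E[T_108 | X_0 = 108] = 138

The chain cycles deterministically, so starting at state 108 it returns in exactly 138 steps. Equivalently, the stationary distribution is uniform π_j = 1/138 for every state j, so by Kac's formula E[T_108] = 1/π_108 = 138.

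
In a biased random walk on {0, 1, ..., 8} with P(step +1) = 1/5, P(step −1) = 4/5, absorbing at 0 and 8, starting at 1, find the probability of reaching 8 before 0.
P(hit 8 before 0) = (1 − (4)^1) / (1 − (4)^8) = 1/21845

Let u_k denote P(reach 8 before 0 | start at k). Boundary: u_0 = 0, u_8 = 1. Recurrence: u_k = 1/5·u_{k+1} + 4/5·u_{k-1} for 1 ≤ k ≤ 7. Try u_k = A + B·r^k with r = q/p = (4/5)/(1/5) = 4. Substitution satisfies the recurrence; boundary conditions give:
  u_k = (1 − r^k) / (1 − r^N) = (1 − (4)^1) / (1 − (4)^8) = 1/21845.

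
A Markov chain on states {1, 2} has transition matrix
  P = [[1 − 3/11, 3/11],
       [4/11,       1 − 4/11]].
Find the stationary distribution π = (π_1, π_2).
π_1 = 4/7, π_2 = 3/7

Solve πP = π with π_1 + π_2 = 1. From πP = π: π_1 · (1 − 3/11) + π_2 · 4/11 = π_1 ⇒ π_2 · 4/11 = π_1 · 3/11 ⇒ π_2/π_1 = (3/11)/(4/11) = 3/4. Together with π_1 + π_2 = 1:
  π_1 = (4/11)/(3/11 + 4/11) = (4/11)/(7/11) = 4/7,
  π_2 = (3/11)/(3/11 + 4/11) = (3/11)/(7/11) = 3/7.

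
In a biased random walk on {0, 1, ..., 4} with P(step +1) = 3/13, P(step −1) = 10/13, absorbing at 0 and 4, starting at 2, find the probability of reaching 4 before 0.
P(hit 4 before 0) = (1 − (10/3)^2) / (1 − (10/3)^4) = 9/109

Let u_k denote P(reach 4 before 0 | start at k). Boundary: u_0 = 0, u_4 = 1. Recurrence: u_k = 3/13·u_{k+1} + 10/13·u_{k-1} for 1 ≤ k ≤ 3. Try u_k = A + B·r^k with r = q/p = (10/13)/(3/13) = 10/3. Substitution satisfies the recurrence; boundary conditions give:
  u_k = (1 − r^k) / (1 − r^N) = (1 − (10/3)^2) / (1 − (10/3)^4) = 9/109.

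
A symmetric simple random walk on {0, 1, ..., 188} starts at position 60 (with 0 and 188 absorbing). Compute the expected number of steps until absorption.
E[τ | X_0 = 60] = 7680

Let v_k = E[τ | X_0 = k]. Boundary: v_0 = v_188 = 0. Recurrence: v_k = 1 + (v_{k-1} + v_{k+1})/2 for 1 ≤ k ≤ 187. The particular solution to v_k − (v_{k-1} + v_{k+1})/2 = 1 is v_k = −k^2. Adding homogeneous solution A + B k and matching boundaries gives v_k = k (188 − k). Substituting k = 60: v_60 = 60 · 128 = 7680.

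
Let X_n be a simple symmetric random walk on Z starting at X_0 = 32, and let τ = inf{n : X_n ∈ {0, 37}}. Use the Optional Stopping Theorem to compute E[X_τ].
E[X_τ] = 32

X_n is a martingale and τ is a bounded-mean stopping time (indeed τ is finite a.s. with bounded expectation since the walk is in a bounded region). By the OST, E[X_τ] = E[X_0] = 32. Equivalently: E[X_τ] = 37 · P(hit 37 first) + 0 · P(hit 0 first) = 37 · (32/37) = 32.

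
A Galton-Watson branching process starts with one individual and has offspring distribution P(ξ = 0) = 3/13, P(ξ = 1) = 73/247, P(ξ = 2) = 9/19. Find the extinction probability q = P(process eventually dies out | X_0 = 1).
q = 19/39

The pgf is f(s) = 3/13 + 73/247·s + 9/19·s². The extinction probability q is the smallest fixed point of f in [0, 1]. Setting s = f(s):
  9/19·s² + (73/247 − 1)·s + 3/13 = 0
  9/19·s² − (3/13 + 9/19)·s + 3/13 = 0
which factors as (s − 1)·(9/19·s − 3/13) = 0, giving roots s = 1 and s = (3/13)/(9/19) = 19/39.
Mean offspring μ = 73/247 + 2·9/19 = 307/247 > 1 (supercritical), so q < 1. The extinction probability is the smaller root: q = (3/13)/(9/19) = 19/39.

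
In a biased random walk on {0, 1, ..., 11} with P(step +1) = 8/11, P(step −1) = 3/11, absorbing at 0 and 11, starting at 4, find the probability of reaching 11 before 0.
P(hit 11 before 0) = (1 − (3/8)^4) / (1 − (3/8)^11) = 1684013056/1717951489

Let u_k denote P(reach 11 before 0 | start at k). Boundary: u_0 = 0, u_11 = 1. Recurrence: u_k = 8/11·u_{k+1} + 3/11·u_{k-1} for 1 ≤ k ≤ 10. Try u_k = A + B·r^k with r = q/p = (3/11)/(8/11) = 3/8. Substitution satisfies the recurrence; boundary conditions give:
  u_k = (1 − r^k) / (1 − r^N) = (1 − (3/8)^4) / (1 − (3/8)^11) = 1684013056/1717951489.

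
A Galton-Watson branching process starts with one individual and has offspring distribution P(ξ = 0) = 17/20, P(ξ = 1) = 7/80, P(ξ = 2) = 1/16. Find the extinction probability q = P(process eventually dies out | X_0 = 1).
q = 1

Mean offspring μ = 0·17/20 + 1·7/80 + 2·1/16 = 17/80 ≤ 1. For μ ≤ 1 with offspring not concentrated at 1, the Galton-Watson process goes extinct almost surely, so q = 1.
(Algebraic check: The pgf is f(s) = 17/20 + 7/80·s + 1/16·s². The extinction probability q is the smallest fixed point of f in [0, 1]. Setting s = f(s):
  1/16·s² + (7/80 − 1)·s + 17/20 = 0
  1/16·s² − (17/20 + 1/16)·s + 17/20 = 0
which factors as (s − 1)·(1/16·s − 17/20) = 0, giving roots s = 1 and s = (17/20)/(1/16) = 68/5. Since 68/5 ≥ 1, the smallest root in [0, 1] is s = 1.)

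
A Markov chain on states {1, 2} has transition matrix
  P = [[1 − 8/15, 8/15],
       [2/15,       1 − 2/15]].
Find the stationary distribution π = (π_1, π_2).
π_1 = 1/5, π_2 = 4/5

Solve πP = π with π_1 + π_2 = 1. From πP = π: π_1 · (1 − 8/15) + π_2 · 2/15 = π_1 ⇒ π_2 · 2/15 = π_1 · 8/15 ⇒ π_2/π_1 = (8/15)/(2/15) = 4. Together with π_1 + π_2 = 1:
  π_1 = (2/15)/(8/15 + 2/15) = (2/15)/(2/3) = 1/5,
  π_2 = (8/15)/(8/15 + 2/15) = (8/15)/(2/3) = 4/5.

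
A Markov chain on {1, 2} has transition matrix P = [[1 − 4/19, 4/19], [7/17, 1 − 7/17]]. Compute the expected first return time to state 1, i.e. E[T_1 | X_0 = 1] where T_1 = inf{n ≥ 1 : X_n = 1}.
E[T_1 | X_0 = 1] = 1/π_1 = 201/133

For an irreducible recurrent Markov chain with stationary distribution π, E[T_i | X_0 = i] = 1/π_i (Kac's formula). Here π_1 = (7/17)/(4/19 + 7/17) = (7/17)/(201/323) = 133/201, so E[T_1 | X_0 = 1] = 1/π_1 = (4/19 + 7/17)/(7/17) = (201/323)/(7/17) = 201/133.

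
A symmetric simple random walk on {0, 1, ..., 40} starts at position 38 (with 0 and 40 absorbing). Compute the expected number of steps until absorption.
E[τ | X_0 = 38] = 76

Let v_k = E[τ | X_0 = k]. Boundary: v_0 = v_40 = 0. Recurrence: v_k = 1 + (v_{k-1} + v_{k+1})/2 for 1 ≤ k ≤ 39. The particular solution to v_k − (v_{k-1} + v_{k+1})/2 = 1 is v_k = −k^2. Adding homogeneous solution A + B k and matching boundaries gives v_k = k (40 − k). Substituting k = 38: v_38 = 38 · 2 = 76.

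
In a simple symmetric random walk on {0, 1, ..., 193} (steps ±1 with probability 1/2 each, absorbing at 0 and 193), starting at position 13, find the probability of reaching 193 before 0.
P(hit 193 before 0) = 13/193

Let u_k = P(hit 193 before 0 | start at k). Then u_0 = 0, u_193 = 1, and u_k = u_{k-1}/2 + u_{k+1}/2 for 1 ≤ k ≤ 192. This harmonic recurrence is solved by u_k = k/193, giving u_13 = 13/193.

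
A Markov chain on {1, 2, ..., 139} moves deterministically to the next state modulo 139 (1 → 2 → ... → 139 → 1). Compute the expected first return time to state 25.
E[T_25 | X_0 = 25] = 139

The chain cycles deterministically, so starting at state 25 it returns in exactly 139 steps. Equivalently, the stationary distribution is uniform π_j = 1/139 for every state j, so by Kac's formula E[T_25] = 1/π_25 = 139.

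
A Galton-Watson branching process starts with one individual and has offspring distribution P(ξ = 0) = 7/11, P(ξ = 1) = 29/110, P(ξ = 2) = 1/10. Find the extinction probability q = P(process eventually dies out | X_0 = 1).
q = 1

Mean offspring μ = 0·7/11 + 1·29/110 + 2·1/10 = 51/110 ≤ 1. For μ ≤ 1 with offspring not concentrated at 1, the Galton-Watson process goes extinct almost surely, so q = 1.
(Algebraic check: The pgf is f(s) = 7/11 + 29/110·s + 1/10·s². The extinction probability q is the smallest fixed point of f in [0, 1]. Setting s = f(s):
  1/10·s² + (29/110 − 1)·s + 7/11 = 0
  1/10·s² − (7/11 + 1/10)·s + 7/11 = 0
which factors as (s − 1)·(1/10·s − 7/11) = 0, giving roots s = 1 and s = (7/11)/(1/10) = 70/11. Since 70/11 ≥ 1, the smallest root in [0, 1] is s = 1.)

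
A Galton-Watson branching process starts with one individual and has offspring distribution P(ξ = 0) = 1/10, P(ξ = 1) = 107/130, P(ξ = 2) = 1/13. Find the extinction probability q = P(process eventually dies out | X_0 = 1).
q = 1

Mean offspring μ = 0·1/10 + 1·107/130 + 2·1/13 = 127/130 ≤ 1. For μ ≤ 1 with offspring not concentrated at 1, the Galton-Watson process goes extinct almost surely, so q = 1.
(Algebraic check: The pgf is f(s) = 1/10 + 107/130·s + 1/13·s². The extinction probability q is the smallest fixed point of f in [0, 1]. Setting s = f(s):
  1/13·s² + (107/130 − 1)·s + 1/10 = 0
  1/13·s² − (1/10 + 1/13)·s + 1/10 = 0
which factors as (s − 1)·(1/13·s − 1/10) = 0, giving roots s = 1 and s = (1/10)/(1/13) = 13/10. Since 13/10 ≥ 1, the smallest root in [0, 1] is s = 1.)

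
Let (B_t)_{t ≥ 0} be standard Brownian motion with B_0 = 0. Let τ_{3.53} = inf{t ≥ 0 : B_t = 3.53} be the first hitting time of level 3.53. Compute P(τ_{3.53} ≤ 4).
P(τ_{3.53} ≤ 4) = 2(1 − Φ(3.53/√4)) = 2(1 − Φ(1.7650)) ≈ 0.0776

By the reflection principle for standard BM, P(τ_b ≤ t) = 2 · P(B_t ≥ b). Since B_t ~ N(0, t), P(B_t ≥ 3.53) = 1 − Φ(3.53/√t) = 1 − Φ(3.53/√4) = 1 − Φ(1.7650) ≈ 0.03878. Doubling: P(τ_{3.53} ≤ 4) ≈ 2 · 0.03878 = 0.07756 ≈ 0.0776.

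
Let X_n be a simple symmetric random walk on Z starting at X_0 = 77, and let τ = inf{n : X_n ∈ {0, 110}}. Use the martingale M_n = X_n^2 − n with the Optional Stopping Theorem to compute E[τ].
E[τ] = 2541

M_n = X_n^2 − n is a martingale (since E[X_{n+1}^2 | F_n] = X_n^2 + 1). By OST (τ has finite mean in a bounded region), E[M_τ] = E[M_0] = X_0^2 − 0 = 77^2 = 5929. Also E[M_τ] = E[X_τ^2] − E[τ]. The walk exits at 0 or 110, with P(hit 110 first) = 77/110, so E[X_τ^2] = 110^2 · 77/110 + 0 = 8470. Thus E[τ] = E[X_τ^2] − E[M_τ] = 8470 − 5929 = 2541 = 77(110 − 77) = 2541.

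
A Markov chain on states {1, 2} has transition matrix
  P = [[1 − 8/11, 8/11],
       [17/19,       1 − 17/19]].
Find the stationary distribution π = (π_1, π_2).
π_1 = 187/339, π_2 = 152/339

Solve πP = π with π_1 + π_2 = 1. From πP = π: π_1 · (1 − 8/11) + π_2 · 17/19 = π_1 ⇒ π_2 · 17/19 = π_1 · 8/11 ⇒ π_2/π_1 = (8/11)/(17/19) = 152/187. Together with π_1 + π_2 = 1:
  π_1 = (17/19)/(8/11 + 17/19) = (17/19)/(339/209) = 187/339,
  π_2 = (8/11)/(8/11 + 17/19) = (8/11)/(339/209) = 152/339.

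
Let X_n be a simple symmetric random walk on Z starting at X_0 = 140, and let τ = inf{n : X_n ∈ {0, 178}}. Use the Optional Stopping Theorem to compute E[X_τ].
E[X_τ] = 140

X_n is a martingale and τ is a bounded-mean stopping time (indeed τ is finite a.s. with bounded expectation since the walk is in a bounded region). By the OST, E[X_τ] = E[X_0] = 140. Equivalently: E[X_τ] = 178 · P(hit 178 first) + 0 · P(hit 0 first) = 178 · (140/178) = 140.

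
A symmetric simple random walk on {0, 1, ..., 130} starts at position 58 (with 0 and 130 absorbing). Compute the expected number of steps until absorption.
E[τ | X_0 = 58] = 4176

Let v_k = E[τ | X_0 = k]. Boundary: v_0 = v_130 = 0. Recurrence: v_k = 1 + (v_{k-1} + v_{k+1})/2 for 1 ≤ k ≤ 129. The particular solution to v_k − (v_{k-1} + v_{k+1})/2 = 1 is v_k = −k^2. Adding homogeneous solution A + B k and matching boundaries gives v_k = k (130 − k). Substituting k = 58: v_58 = 58 · 72 = 4176.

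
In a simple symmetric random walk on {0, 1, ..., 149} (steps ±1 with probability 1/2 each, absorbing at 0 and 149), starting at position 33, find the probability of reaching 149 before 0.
P(hit 149 before 0) = 33/149

Let u_k = P(hit 149 before 0 | start at k). Then u_0 = 0, u_149 = 1, and u_k = u_{k-1}/2 + u_{k+1}/2 for 1 ≤ k ≤ 148. This harmonic recurrence is solved by u_k = k/149, giving u_33 = 33/149.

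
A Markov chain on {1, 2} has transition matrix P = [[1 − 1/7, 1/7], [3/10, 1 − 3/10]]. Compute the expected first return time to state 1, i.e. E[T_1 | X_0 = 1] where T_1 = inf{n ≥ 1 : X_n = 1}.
E[T_1 | X_0 = 1] = 1/π_1 = 31/21

For an irreducible recurrent Markov chain with stationary distribution π, E[T_i | X_0 = i] = 1/π_i (Kac's formula). Here π_1 = (3/10)/(1/7 + 3/10) = (3/10)/(31/70) = 21/31, so E[T_1 | X_0 = 1] = 1/π_1 = (1/7 + 3/10)/(3/10) = (31/70)/(3/10) = 31/21.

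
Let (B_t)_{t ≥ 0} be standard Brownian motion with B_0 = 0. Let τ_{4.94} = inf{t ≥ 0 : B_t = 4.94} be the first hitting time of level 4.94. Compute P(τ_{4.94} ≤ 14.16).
P(τ_{4.94} ≤ 14.16) = 2(1 − Φ(4.94/√14.16)) = 2(1 − Φ(1.3128)) ≈ 0.1893

By the reflection principle for standard BM, P(τ_b ≤ t) = 2 · P(B_t ≥ b). Since B_t ~ N(0, t), P(B_t ≥ 4.94) = 1 − Φ(4.94/√t) = 1 − Φ(4.94/√14.16) = 1 − Φ(1.3128) ≈ 0.09463. Doubling: P(τ_{4.94} ≤ 14.16) ≈ 2 · 0.09463 = 0.18926 ≈ 0.1893.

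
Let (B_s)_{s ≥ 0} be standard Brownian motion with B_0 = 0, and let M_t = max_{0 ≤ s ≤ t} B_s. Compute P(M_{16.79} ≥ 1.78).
P(M_{16.79} ≥ 1.78) = 2·P(B_{16.79} ≥ 1.78) = 2(1 − Φ(1.78/√16.79)) ≈ 0.6640

By the reflection principle for Brownian motion, P(M_t ≥ a) = 2 · P(B_t ≥ a) for a ≥ 0. Since B_t ~ N(0, t), P(B_t ≥ 1.78) = 1 − Φ(1.78/√t) = 1 − Φ(1.78/√16.79) = 1 − Φ(0.4344). So
  P(M_{16.79} ≥ 1.78) = 2(1 − Φ(0.4344)) ≈ 0.6640.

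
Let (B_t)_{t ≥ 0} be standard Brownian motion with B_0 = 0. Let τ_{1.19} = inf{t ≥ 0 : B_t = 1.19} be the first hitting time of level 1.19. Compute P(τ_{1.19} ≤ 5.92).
P(τ_{1.19} ≤ 5.92) = 2(1 − Φ(1.19/√5.92)) = 2(1 − Φ(0.4891)) ≈ 0.6248

By the reflection principle for standard BM, P(τ_b ≤ t) = 2 · P(B_t ≥ b). Since B_t ~ N(0, t), P(B_t ≥ 1.19) = 1 − Φ(1.19/√t) = 1 − Φ(1.19/√5.92) = 1 − Φ(0.4891) ≈ 0.31239. Doubling: P(τ_{1.19} ≤ 5.92) ≈ 2 · 0.31239 = 0.62478 ≈ 0.6248.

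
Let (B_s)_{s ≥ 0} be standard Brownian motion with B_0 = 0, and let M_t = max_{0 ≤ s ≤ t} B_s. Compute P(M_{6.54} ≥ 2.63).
P(M_{6.54} ≥ 2.63) = 2·P(B_{6.54} ≥ 2.63) = 2(1 − Φ(2.63/√6.54)) ≈ 0.3038

By the reflection principle for Brownian motion, P(M_t ≥ a) = 2 · P(B_t ≥ a) for a ≥ 0. Since B_t ~ N(0, t), P(B_t ≥ 2.63) = 1 − Φ(2.63/√t) = 1 − Φ(2.63/√6.54) = 1 − Φ(1.0284). So
  P(M_{6.54} ≥ 2.63) = 2(1 − Φ(1.0284)) ≈ 0.3038.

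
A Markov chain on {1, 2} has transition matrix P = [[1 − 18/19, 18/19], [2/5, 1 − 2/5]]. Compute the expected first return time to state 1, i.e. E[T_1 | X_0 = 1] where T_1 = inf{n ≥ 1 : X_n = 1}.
E[T_1 | X_0 = 1] = 1/π_1 = 64/19

For an irreducible recurrent Markov chain with stationary distribution π, E[T_i | X_0 = i] = 1/π_i (Kac's formula). Here π_1 = (2/5)/(18/19 + 2/5) = (2/5)/(128/95) = 19/64, so E[T_1 | X_0 = 1] = 1/π_1 = (18/19 + 2/5)/(2/5) = (128/95)/(2/5) = 64/19.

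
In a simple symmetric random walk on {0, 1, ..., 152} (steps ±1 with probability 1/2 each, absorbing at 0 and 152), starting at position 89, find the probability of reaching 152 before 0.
P(hit 152 before 0) = 89/152

Let u_k = P(hit 152 before 0 | start at k). Then u_0 = 0, u_152 = 1, and u_k = u_{k-1}/2 + u_{k+1}/2 for 1 ≤ k ≤ 151. This harmonic recurrence is solved by u_k = k/152, giving u_89 = 89/152.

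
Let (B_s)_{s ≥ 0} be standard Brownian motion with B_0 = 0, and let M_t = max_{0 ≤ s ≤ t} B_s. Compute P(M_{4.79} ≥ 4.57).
P(M_{4.79} ≥ 4.57) = 2·P(B_{4.79} ≥ 4.57) = 2(1 − Φ(4.57/√4.79)) ≈ 0.0368

By the reflection principle for Brownian motion, P(M_t ≥ a) = 2 · P(B_t ≥ a) for a ≥ 0. Since B_t ~ N(0, t), P(B_t ≥ 4.57) = 1 − Φ(4.57/√t) = 1 − Φ(4.57/√4.79) = 1 − Φ(2.0881). So
  P(M_{4.79} ≥ 4.57) = 2(1 − Φ(2.0881)) ≈ 0.0368.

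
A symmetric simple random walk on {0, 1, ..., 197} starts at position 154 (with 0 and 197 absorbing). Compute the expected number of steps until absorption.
E[τ | X_0 = 154] = 6622

Let v_k = E[τ | X_0 = k]. Boundary: v_0 = v_197 = 0. Recurrence: v_k = 1 + (v_{k-1} + v_{k+1})/2 for 1 ≤ k ≤ 196. The particular solution to v_k − (v_{k-1} + v_{k+1})/2 = 1 is v_k = −k^2. Adding homogeneous solution A + B k and matching boundaries gives v_k = k (197 − k). Substituting k = 154: v_154 = 154 · 43 = 6622.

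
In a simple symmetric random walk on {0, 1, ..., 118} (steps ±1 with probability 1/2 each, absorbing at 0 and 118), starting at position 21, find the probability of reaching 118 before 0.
P(hit 118 before 0) = 21/118

Let u_k = P(hit 118 before 0 | start at k). Then u_0 = 0, u_118 = 1, and u_k = u_{k-1}/2 + u_{k+1}/2 for 1 ≤ k ≤ 117. This harmonic recurrence is solved by u_k = k/118, giving u_21 = 21/118.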